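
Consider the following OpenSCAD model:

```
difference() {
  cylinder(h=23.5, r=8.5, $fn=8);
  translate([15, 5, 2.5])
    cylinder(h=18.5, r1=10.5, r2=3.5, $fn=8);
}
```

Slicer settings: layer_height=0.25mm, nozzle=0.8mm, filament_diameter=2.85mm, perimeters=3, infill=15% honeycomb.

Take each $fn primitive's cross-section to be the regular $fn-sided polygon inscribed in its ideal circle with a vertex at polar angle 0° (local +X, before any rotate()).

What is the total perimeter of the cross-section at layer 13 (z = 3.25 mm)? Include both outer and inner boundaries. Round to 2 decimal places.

At z = 3.25 mm: the cylinder: section is a regular 8-gon, circumradius r=8.5 (perimeter = 2·8·8.500·sin(180°/8) = 52.04 mm); the cone at (15, 5) (r1=10.5→r2=3.5) has section circumradius 10.216 here — a regular 8-gon (perimeter = 2·8·10.216·sin(180°/8) = 62.55 mm); Subtracting the remaining from the first: starting from the r=8.5 cylinder, the cone at (15, 5) partially overlaps it — only the 11.21 mm² overlap (of its 295.21 mm²) is removed, clipping the outline — boundary = 51.61 mm. Overall, the cross-section is a single solid region. Total boundary length (outer) = 51.61 mm.

51.61 mm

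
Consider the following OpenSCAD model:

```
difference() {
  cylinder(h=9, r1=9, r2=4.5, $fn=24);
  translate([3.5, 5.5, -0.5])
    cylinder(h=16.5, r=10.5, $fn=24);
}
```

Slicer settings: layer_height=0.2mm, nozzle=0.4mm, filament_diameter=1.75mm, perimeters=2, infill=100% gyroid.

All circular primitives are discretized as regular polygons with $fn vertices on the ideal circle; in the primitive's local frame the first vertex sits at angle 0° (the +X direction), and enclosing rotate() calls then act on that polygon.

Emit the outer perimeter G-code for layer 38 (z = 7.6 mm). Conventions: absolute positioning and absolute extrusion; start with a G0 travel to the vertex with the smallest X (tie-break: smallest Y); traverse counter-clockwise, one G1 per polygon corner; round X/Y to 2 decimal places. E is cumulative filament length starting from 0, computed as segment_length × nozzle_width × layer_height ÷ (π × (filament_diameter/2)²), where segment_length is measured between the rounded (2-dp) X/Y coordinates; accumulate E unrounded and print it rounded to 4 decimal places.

G0 X-5.16 Y-0.32 Z7.60
G1 X-5.02 Y-1.35 E0.0346
G1 X-4.50 Y-2.60 E0.0796
G1 X-3.68 Y-3.68 E0.1247
G1 X-2.60 Y-4.50 E0.1698
G1 X-1.35 Y-5.02 E0.2148
G1 X0.00 Y-5.20 E0.2601
G1 X1.35 Y-5.02 E0.3054
G1 X1.91 Y-4.79 E0.3256
G1 X0.78 Y-4.64 E0.3635
G1 X-1.75 Y-3.59 E0.4546
G1 X-3.92 Y-1.92 E0.5457
G1 X-5.16 Y-0.32 E0.6130

At z = 7.6 mm: the cone: at t=0.844 of its height the radius interpolates to r₁+(r₂−r₁)t = 5.200, giving a regular 24-gon of that circumradius; the r=10.5 cylinder at (3.5, 5.5) gives a regular 24-gon of circumradius 10.5 (constant along its height); After the difference (first − rest): starting from the cone, the r=10.5 cylinder at (3.5, 5.5) partially overlaps it — only the 76.47 mm² overlap (of its 342.42 mm²) is removed, clipping the outline — 1 connected region. The outline is a single polygon with 12 vertices. Extrusion per mm of travel: 0.4 × 0.2 / (π × 0.875²) = 0.033260. Accumulating E over each segment gives final E = 0.6130.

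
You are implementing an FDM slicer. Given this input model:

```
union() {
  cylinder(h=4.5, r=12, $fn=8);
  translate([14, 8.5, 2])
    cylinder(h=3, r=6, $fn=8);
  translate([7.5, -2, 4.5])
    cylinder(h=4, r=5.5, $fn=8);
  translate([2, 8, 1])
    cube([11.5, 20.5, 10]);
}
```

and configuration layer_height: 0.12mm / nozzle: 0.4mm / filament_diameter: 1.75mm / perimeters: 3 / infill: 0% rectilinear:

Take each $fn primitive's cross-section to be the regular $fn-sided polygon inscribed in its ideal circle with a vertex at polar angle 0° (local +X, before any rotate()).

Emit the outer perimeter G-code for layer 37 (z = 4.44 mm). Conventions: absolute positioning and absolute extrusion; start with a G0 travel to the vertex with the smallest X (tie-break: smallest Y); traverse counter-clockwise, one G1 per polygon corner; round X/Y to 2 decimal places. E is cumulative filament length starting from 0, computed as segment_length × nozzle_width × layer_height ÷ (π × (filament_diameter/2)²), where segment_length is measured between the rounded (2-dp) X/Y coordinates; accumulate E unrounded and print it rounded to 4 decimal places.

At z = 4.44 mm: the cylinder: section is a regular 8-gon, circumradius r=12; the r=6 cylinder at (14, 8.5) contributes a regular 8-gon of circumradius 6; the cylinder at (7.5, -2) does not reach this height (z outside [4.5, 8.5]); the 11.5×20.5 cube at (2, 8) contributes its full rectangle; Merging all regions: the regions partially overlap (shared area 38.96 mm²), so overlapping operands fuse into one piece — 1 connected region. The outline is a single polygon with 17 vertices. Extrusion per mm of travel: 0.4 × 0.12 / (π × 0.875²) = 0.019956. Accumulating E over each segment gives final E = 2.5453.

G0 X-12.00 Y0.00 Z4.44
G1 X-8.49 Y-8.49 E0.1833
G1 X0.00 Y-12.00 E0.3667
G1 X8.49 Y-8.49 E0.5500
G1 X12.00 Y0.00 E0.7333
G1 X10.34 Y4.02 E0.8201
G1 X14.00 Y2.50 E0.8992
G1 X18.24 Y4.26 E0.9908
G1 X20.00 Y8.50 E1.0825
G1 X18.24 Y12.74 E1.1741
G1 X14.00 Y14.50 E1.2657
G1 X13.50 Y14.29 E1.2765
G1 X13.50 Y28.50 E1.5601
G1 X2.00 Y28.50 E1.7896
G1 X2.00 Y11.17 E2.1354
G1 X0.00 Y12.00 E2.1786
G1 X-8.49 Y8.49 E2.3620
G1 X-12.00 Y0.00 E2.5453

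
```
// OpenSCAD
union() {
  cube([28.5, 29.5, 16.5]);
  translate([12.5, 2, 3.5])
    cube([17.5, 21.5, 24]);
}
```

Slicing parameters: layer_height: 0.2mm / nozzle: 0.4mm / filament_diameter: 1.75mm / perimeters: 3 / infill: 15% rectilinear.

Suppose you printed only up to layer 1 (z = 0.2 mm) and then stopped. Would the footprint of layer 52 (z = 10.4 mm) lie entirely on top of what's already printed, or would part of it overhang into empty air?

part overhangs

Compare the two slices. At z = 0.2: the 28.5×29.5 cube contributes its full rectangle (area 840.75 mm²); the cube at (12.5, 2) is not intersected at this z (z outside [3.5, 27.5]); Taking the union: only the 28.5×29.5 cube is present, so the union is just that shape — area = 840.75 mm². At z = 10.4: the cube is present — its section is the full 28.5×29.5 rectangle (area 840.75 mm²); the cube at (12.5, 2) is present — its section is the full 17.5×21.5 rectangle (area 376.25 mm²); Combining (union): the regions partially overlap — summed areas 1217.00 mm² minus the doubly-counted overlap 344.00 mm² gives 873.00 mm² — area = 873.00 mm². Checking containment: at z = 10.4 the cross-section extends beyond the z = 0.2 cross-section by about 32.25 mm².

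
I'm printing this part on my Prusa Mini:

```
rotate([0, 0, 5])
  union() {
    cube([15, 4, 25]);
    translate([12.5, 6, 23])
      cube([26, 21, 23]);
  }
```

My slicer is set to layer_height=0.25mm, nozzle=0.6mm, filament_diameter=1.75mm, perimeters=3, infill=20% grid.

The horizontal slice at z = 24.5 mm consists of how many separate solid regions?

At z = 24.5 mm: the 15×4 cube contributes its full rectangle; the cube at (12.5, 6) is present — its section is the full 26×21 rectangle; Taking the union: the 2 present regions are separate (no shared area or edge), so areas and boundary lengths simply add and each stays a separate island — 2 connected regions; (rotated 5° about Z; rotation is an isometry so areas/perimeters/island counts are preserved). The result has 2 disconnected regions.

2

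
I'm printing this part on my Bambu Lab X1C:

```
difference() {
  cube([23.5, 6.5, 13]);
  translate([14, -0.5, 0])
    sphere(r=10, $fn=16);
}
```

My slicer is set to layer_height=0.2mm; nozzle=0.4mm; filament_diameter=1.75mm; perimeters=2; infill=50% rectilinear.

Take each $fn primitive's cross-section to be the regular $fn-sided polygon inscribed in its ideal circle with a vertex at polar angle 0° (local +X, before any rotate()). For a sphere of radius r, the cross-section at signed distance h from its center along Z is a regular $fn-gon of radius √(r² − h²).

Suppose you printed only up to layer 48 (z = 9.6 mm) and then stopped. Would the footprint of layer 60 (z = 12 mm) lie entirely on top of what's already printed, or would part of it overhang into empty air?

Compare the two slices. At z = 9.6: the 23.5×6.5 cube contributes its full rectangle (area 152.75 mm²); the sphere at (14, -0.5): section is a regular 16-gon, circumradius = √(r²−h²) = √(10²−9.6²) = 2.800 (area = (16/2)·2.800²·sin(360°/16) = 24.00 mm²); Subtracting the remaining from the first: starting from the 23.5×6.5 cube (152.75 mm²), the r=10 sphere at (14, -0.5) partially overlaps it — only the 9.25 mm² overlap (of its 24.00 mm²) is removed, clipping the outline — area = 143.50 mm². At z = 12: the 23.5×6.5 cube contributes its full rectangle (area 152.75 mm²); the sphere at (14, -0.5) is absent (|z−center|=12.000 > r=10); After the difference (first − rest): none of the subtracted shapes is present at this height, so the 23.5×6.5 cube is unchanged — area = 152.75 mm². Checking containment: at z = 12 the cross-section extends beyond the z = 9.6 cross-section by about 9.25 mm².

part overhangs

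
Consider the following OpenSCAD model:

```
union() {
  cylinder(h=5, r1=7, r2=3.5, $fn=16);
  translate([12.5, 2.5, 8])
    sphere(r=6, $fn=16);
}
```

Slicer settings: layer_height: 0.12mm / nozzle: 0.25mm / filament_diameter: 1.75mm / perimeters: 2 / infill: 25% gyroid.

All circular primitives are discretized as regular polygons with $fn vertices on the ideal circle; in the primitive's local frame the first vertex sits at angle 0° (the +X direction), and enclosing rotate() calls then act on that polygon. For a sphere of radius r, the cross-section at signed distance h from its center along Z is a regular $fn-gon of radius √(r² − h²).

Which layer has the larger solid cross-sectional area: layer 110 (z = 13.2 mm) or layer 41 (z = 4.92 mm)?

Layer 110 (z = 13.2): the cone does not reach this height (z outside [0, 5]); the r=6 sphere at (12.5, 2.5) slices to a regular 16-gon of circumradius 2.993 (√(r²−h²) with h=5.2 from center) (area = (16/2)·2.993²·sin(360°/16) = 27.43 mm²); Merging all regions: only the r=6 sphere at (12.5, 2.5) is present, so the union is just that shape — area = 27.43 mm². So its area = 27.43 mm². Layer 41 (z = 4.92): the cone contributes a regular 16-gon of circumradius 3.556 (interpolated between r1=7 and r2=3.5 at t=0.984) (area = (16/2)·3.556²·sin(360°/16) = 38.71 mm²); the r=6 sphere at (12.5, 2.5) contributes a regular 16-gon of circumradius √(6²−3.08²) = 5.149 (area = (16/2)·5.149²·sin(360°/16) = 81.17 mm²); Taking the union: the 2 present regions are separate (no shared area or edge), so areas and boundary lengths simply add and each stays a separate island — area = 119.88 mm². So its area = 119.88 mm². Layer 41 is larger (119.88 vs 27.43 mm²).

layer 41 (z = 4.92 mm)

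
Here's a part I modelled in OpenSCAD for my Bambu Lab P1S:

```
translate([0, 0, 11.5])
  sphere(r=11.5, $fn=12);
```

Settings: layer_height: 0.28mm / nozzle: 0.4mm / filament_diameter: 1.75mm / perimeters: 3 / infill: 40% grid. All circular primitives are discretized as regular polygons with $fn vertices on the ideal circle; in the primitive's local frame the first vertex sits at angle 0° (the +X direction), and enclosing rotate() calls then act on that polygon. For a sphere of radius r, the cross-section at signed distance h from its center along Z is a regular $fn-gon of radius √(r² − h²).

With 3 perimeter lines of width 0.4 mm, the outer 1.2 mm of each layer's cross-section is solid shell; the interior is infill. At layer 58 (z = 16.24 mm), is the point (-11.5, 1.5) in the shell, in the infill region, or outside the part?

At z = 16.24 mm: the sphere: section is a regular 12-gon, circumradius = √(r²−h²) = √(11.5²−4.74²) = 10.478. Overall, the cross-section is a single solid region. The nearest boundary edge runs (-9.07, 5.24)→(-10.48, 0.00); distance from the point to it = 1.38 mm. The point is not inside any of the regions above, so it lies outside the cross-section (1.38 mm from the nearest boundary).

outside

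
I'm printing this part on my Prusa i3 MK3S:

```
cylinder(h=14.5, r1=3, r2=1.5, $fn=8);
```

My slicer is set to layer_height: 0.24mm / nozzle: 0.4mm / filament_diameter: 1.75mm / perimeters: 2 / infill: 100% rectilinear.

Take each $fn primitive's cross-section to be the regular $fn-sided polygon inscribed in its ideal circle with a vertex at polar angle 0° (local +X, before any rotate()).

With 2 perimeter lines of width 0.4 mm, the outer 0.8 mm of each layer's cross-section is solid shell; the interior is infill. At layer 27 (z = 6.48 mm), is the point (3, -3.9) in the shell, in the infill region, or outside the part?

outside

At z = 6.48 mm: the cone contributes a regular 8-gon of circumradius 2.330 (interpolated between r1=3 and r2=1.5 at t=0.447). Overall, the cross-section is a single solid region. The nearest boundary edge runs (-0.00, -2.33)→(1.65, -1.65); distance from the point to it = 2.63 mm. The point is not inside any of the regions above, so it lies outside the cross-section (2.63 mm from the nearest boundary).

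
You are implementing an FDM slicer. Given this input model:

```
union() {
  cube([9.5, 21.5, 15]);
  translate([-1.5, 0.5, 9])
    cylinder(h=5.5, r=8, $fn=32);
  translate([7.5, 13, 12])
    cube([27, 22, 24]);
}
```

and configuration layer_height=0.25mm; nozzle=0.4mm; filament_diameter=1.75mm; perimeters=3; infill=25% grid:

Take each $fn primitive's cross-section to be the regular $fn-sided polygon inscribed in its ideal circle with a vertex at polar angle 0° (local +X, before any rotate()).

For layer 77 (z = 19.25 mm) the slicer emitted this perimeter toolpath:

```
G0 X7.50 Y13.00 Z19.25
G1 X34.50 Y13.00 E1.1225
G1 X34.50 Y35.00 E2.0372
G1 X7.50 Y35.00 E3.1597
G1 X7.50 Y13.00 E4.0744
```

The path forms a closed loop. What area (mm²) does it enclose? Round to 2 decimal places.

594.00 mm²

Apply the shoelace formula to the sequence of (X, Y) vertices; enclosed area = 594.00 mm².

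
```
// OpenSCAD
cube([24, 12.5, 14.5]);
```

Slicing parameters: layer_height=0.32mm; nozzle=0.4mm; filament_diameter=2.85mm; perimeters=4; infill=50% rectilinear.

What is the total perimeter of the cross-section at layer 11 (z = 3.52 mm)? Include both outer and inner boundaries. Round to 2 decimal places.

73.00 mm

At z = 3.52 mm: the cube (footprint 24×12.5) is included at this height (perimeter 73.00 mm). Overall, the cross-section is a single solid region. Total boundary length (outer) = 73.00 mm.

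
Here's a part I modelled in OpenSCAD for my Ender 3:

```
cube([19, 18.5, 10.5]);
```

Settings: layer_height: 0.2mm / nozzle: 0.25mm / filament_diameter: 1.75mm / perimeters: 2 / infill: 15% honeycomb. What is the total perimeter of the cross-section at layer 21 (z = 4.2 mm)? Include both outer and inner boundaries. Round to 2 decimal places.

At z = 4.2 mm: the 19×18.5 cube contributes its full rectangle (perimeter 75.00 mm). Overall, the cross-section is a single solid region. Total boundary length (outer) = 75.00 mm.

75.00 mm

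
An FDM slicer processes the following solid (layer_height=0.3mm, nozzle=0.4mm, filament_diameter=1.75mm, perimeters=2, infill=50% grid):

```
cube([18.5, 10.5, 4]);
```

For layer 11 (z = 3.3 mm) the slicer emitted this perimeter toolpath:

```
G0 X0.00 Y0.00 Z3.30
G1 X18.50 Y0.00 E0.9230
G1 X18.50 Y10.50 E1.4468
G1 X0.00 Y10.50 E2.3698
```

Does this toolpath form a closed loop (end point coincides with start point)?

Start point (G0): (0.00, 0.00). End point (last G1): the path does not return to the start — open.

no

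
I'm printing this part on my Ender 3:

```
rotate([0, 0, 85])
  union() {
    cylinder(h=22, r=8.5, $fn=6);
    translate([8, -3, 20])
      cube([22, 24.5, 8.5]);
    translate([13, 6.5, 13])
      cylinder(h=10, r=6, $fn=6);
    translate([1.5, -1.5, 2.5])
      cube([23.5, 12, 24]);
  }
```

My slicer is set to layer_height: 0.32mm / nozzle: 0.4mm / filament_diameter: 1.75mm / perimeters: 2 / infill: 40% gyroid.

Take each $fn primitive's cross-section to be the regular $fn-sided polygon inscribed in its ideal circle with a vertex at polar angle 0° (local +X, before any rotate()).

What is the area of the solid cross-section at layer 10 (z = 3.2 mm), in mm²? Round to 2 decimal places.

423.97 mm²

At z = 3.2 mm: the r=8.5 cylinder gives a regular 6-gon of circumradius 8.5 (constant along its height) (area = (6/2)·8.500²·sin(360°/6) = 187.71 mm²); the cube at (8, -3) is not intersected at this z (z outside [20, 28.5]); the cylinder at (13, 6.5) does not reach this height (z outside [13, 23]); the 23.5×12 cube at (1.5, -1.5) contributes its full rectangle (area 282.00 mm²); Combining (union): the regions partially overlap — summed areas 469.71 mm² minus the doubly-counted overlap 45.74 mm² gives 423.97 mm² — area = 423.97 mm²; (rotated 85° about Z; rotation is an isometry so areas/perimeters/island counts are preserved). Overall, the cross-section is a single solid region. Net area = 423.97 mm².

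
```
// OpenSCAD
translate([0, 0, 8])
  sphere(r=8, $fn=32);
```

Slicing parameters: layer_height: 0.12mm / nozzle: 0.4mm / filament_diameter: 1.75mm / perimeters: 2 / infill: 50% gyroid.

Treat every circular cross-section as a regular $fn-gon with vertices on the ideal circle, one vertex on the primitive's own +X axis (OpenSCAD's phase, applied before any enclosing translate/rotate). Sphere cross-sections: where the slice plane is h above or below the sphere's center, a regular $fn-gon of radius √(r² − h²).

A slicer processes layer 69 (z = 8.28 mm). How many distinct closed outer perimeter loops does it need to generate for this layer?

1

At z = 8.28 mm: the r=8 sphere slices to a regular 32-gon of circumradius 7.995 (√(r²−h²) with h=0.28 from center). The result has 1 disconnected region.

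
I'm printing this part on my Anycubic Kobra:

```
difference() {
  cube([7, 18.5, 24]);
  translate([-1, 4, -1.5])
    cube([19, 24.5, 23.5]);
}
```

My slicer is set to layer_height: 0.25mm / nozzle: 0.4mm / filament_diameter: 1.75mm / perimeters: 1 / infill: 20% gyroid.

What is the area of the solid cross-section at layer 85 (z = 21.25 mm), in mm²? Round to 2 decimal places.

At z = 21.25 mm: the 7×18.5 cube contributes its full rectangle (area 129.50 mm²); the 19×24.5 cube at (-1, 4) contributes its full rectangle (area 465.50 mm²); Subtracting the remaining from the first: starting from the 7×18.5 cube (129.50 mm²), the 19×24.5 cube at (-1, 4) partially overlaps it — only the 101.50 mm² overlap (of its 465.50 mm²) is removed, clipping the outline — area = 28.00 mm². Overall, the cross-section is a single solid region. Net area = 28.00 mm².

28.00 mm²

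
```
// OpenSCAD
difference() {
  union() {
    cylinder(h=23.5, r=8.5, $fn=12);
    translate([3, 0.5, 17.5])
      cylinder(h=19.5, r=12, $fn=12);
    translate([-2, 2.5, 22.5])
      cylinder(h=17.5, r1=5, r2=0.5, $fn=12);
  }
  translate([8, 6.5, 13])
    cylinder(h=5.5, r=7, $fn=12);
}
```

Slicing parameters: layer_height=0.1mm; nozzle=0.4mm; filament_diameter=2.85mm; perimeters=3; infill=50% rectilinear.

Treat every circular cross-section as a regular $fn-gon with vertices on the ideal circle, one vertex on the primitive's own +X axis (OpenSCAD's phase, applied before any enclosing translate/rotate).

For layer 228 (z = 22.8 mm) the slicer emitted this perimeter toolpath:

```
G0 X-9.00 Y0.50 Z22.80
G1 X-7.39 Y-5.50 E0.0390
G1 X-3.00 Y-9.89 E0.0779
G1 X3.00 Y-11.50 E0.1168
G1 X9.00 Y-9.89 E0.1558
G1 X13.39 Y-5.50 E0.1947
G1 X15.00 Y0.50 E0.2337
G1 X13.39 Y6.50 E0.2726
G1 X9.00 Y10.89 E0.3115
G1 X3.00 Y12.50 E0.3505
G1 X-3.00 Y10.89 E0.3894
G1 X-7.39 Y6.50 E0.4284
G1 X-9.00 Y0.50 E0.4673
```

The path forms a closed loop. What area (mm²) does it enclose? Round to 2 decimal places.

431.90 mm²

Apply the shoelace formula to the sequence of (X, Y) vertices; enclosed area = 431.90 mm².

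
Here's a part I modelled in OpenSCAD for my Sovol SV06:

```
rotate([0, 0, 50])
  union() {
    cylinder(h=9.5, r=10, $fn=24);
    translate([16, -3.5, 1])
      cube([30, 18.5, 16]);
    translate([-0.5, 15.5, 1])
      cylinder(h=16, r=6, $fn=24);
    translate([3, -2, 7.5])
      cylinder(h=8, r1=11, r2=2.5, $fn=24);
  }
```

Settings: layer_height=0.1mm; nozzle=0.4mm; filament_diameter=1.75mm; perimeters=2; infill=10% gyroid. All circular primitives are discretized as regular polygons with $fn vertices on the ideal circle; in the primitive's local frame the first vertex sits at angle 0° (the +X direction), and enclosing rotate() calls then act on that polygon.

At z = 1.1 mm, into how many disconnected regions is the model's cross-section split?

2

At z = 1.1 mm: the r=10 cylinder contributes a regular 24-gon of circumradius 10; the cube at (16, -3.5) (footprint 30×18.5) is included at this height; the r=6 cylinder at (-0.5, 15.5) contributes a regular 24-gon of circumradius 6; the cone at (3, -2) is absent (z outside [7.5, 15.5]); Merging all regions: the regions partially overlap (shared area 0.91 mm²), so overlapping operands fuse into one piece — 2 connected regions; (whole slice rotated 50° about Z — lengths, areas and connectivity unchanged). The result has 2 disconnected regions.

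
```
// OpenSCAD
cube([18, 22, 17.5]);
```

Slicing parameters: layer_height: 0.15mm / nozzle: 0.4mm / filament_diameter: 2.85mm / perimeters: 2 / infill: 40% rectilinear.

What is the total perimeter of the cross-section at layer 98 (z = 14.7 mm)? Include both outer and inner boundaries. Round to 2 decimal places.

80.00 mm

At z = 14.7 mm: the cube is present — its section is the full 18×22 rectangle (perimeter 80.00 mm). Overall, the cross-section is a single solid region. Total boundary length (outer) = 80.00 mm.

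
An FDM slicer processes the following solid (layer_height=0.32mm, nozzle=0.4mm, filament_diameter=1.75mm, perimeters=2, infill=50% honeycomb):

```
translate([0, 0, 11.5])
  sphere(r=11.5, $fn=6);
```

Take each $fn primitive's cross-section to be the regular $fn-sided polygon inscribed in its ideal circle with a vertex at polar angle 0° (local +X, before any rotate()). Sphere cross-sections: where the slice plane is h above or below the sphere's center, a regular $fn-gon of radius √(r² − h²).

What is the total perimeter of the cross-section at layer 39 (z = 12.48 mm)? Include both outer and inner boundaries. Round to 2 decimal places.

68.75 mm

At z = 12.48 mm: the r=11.5 sphere slices to a regular 6-gon of circumradius 11.458 (√(r²−h²) with h=0.98 from center) (perimeter = 2·6·11.458·sin(180°/6) = 68.75 mm). Overall, the cross-section is a single solid region. Total boundary length (outer) = 68.75 mm.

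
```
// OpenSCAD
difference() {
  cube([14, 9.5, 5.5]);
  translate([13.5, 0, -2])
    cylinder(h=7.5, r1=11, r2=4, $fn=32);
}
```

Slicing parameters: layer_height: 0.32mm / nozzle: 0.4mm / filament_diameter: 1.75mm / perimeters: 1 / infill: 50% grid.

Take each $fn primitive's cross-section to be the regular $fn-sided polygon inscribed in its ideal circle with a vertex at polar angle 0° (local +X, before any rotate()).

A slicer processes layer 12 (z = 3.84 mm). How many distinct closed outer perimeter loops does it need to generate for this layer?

1

At z = 3.84 mm: the cube is present — its section is the full 14×9.5 rectangle; the cone at (13.5, 0): at t=0.779 of its height the radius interpolates to r₁+(r₂−r₁)t = 5.549, giving a regular 32-gon of that circumradius; Subtracting the remaining from the first: starting from the 14×9.5 cube, the cone at (13.5, 0) partially overlaps it — only the 26.79 mm² overlap (of its 96.13 mm²) is removed, clipping the outline — 1 connected region. The result has 1 disconnected region.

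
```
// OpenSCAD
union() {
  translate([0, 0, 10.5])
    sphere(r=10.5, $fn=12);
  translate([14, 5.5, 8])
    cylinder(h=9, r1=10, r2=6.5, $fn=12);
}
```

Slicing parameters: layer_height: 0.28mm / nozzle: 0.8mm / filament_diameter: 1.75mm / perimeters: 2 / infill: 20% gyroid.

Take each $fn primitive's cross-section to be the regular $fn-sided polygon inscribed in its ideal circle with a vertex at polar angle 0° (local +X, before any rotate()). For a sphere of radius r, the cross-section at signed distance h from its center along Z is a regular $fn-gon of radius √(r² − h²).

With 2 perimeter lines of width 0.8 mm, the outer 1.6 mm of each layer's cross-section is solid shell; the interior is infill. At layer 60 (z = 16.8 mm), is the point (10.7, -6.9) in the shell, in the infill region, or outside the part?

outside

At z = 16.8 mm: the r=10.5 sphere slices to a regular 12-gon of circumradius 8.400 (√(r²−h²) with h=6.3 from center); the cone at (14, 5.5): at t=0.978 of its height the radius interpolates to r₁+(r₂−r₁)t = 6.578, giving a regular 12-gon of that circumradius; Merging all regions: the 2 present regions are separate (no shared area or edge), so areas and boundary lengths simply add and each stays a separate island — 2 connected regions. Overall, the cross-section has 2 separate islands. The nearest boundary edge runs (8.40, 0.00)→(7.27, -4.20); distance from the point to it = 4.36 mm. The point is not inside any of the regions above, so it lies outside the cross-section (4.36 mm from the nearest boundary).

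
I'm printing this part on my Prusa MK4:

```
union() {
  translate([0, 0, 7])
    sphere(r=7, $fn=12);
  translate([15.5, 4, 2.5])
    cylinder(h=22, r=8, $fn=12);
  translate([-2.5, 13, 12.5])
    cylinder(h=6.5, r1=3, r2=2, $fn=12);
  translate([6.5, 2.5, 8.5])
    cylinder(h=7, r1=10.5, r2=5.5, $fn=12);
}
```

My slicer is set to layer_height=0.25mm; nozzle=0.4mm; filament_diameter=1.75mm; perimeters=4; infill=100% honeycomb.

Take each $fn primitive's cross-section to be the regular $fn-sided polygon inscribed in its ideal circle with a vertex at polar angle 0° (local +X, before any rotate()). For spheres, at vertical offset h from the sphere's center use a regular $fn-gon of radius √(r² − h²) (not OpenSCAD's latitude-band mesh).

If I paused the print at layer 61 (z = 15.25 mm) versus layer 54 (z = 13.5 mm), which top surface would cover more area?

Layer 61 (z = 15.25): the sphere does not reach this height (|z−center|=8.250 > r=7); the cylinder at (15.5, 4): section is a regular 12-gon, circumradius r=8 (area = (12/2)·8.000²·sin(360°/12) = 192.00 mm²); the cone at (-2.5, 13): at t=0.423 of its height the radius interpolates to r₁+(r₂−r₁)t = 2.577, giving a regular 12-gon of that circumradius (area = (12/2)·2.577²·sin(360°/12) = 19.92 mm²); the cone at (6.5, 2.5) contributes a regular 12-gon of circumradius 5.679 (interpolated between r1=10.5 and r2=5.5 at t=0.964) (area = (12/2)·5.679²·sin(360°/12) = 96.74 mm²); Taking the union: the regions partially overlap — summed areas 308.66 mm² minus the doubly-counted overlap 27.94 mm² gives 280.72 mm² — area = 280.72 mm². So its area = 280.72 mm². Layer 54 (z = 13.5): the r=7 sphere slices to a regular 12-gon of circumradius 2.598 (√(r²−h²) with h=6.5 from center) (area = (12/2)·2.598²·sin(360°/12) = 20.25 mm²); the r=8 cylinder at (15.5, 4) gives a regular 12-gon of circumradius 8 (constant along its height) (area = (12/2)·8.000²·sin(360°/12) = 192.00 mm²); the cone at (-2.5, 13): at t=0.154 of its height the radius interpolates to r₁+(r₂−r₁)t = 2.846, giving a regular 12-gon of that circumradius (area = (12/2)·2.846²·sin(360°/12) = 24.30 mm²); the cone at (6.5, 2.5) (r1=10.5→r2=5.5) has section circumradius 6.929 here — a regular 12-gon (area = (12/2)·6.929²·sin(360°/12) = 144.02 mm²); Taking the union: the regions partially overlap — summed areas 380.57 mm² minus the doubly-counted overlap 51.54 mm² gives 329.02 mm² — area = 329.02 mm². So its area = 329.02 mm². Layer 54 is larger (329.02 vs 280.72 mm²).

layer 54 (z = 13.5 mm)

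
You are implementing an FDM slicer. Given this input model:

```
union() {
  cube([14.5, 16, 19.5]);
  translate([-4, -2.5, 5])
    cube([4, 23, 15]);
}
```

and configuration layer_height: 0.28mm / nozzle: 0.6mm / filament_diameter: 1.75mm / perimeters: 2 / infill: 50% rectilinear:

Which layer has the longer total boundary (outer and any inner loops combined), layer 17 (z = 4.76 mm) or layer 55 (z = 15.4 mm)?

Layer 17 (z = 4.76): the 14.5×16 cube contributes its full rectangle (perimeter 61.00 mm); the cube at (-4, -2.5) is absent (z outside [5, 20]); Taking the union: only the 14.5×16 cube is present, so the union is just that shape — boundary = 61.00 mm. So its perimeter = 61.00 mm. Layer 55 (z = 15.4): the cube is present — its section is the full 14.5×16 rectangle (perimeter 61.00 mm); the 4×23 cube at (-4, -2.5) contributes its full rectangle (perimeter 54.00 mm); Combining (union): the 2 present regions share edge segments without overlapping in area, so areas simply add but the touching pieces fuse into one outline (the shared edge portions become interior and drop out of the boundary) — boundary = 83.00 mm. So its perimeter = 83.00 mm. Layer 55 is larger (83.00 vs 61.00 mm).

layer 55 (z = 15.4 mm)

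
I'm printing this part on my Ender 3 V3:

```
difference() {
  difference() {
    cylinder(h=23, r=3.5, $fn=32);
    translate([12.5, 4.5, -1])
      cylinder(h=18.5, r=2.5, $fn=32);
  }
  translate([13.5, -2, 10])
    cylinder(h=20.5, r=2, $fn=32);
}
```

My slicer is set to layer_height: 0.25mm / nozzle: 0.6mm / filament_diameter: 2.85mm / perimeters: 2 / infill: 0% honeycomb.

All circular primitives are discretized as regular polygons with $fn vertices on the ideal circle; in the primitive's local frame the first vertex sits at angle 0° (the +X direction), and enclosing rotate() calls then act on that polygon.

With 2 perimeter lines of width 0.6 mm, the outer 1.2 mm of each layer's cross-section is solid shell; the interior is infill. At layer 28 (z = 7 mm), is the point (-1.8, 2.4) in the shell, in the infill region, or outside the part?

shell

At z = 7 mm: the r=3.5 cylinder gives a regular 32-gon of circumradius 3.5 (constant along its height); the r=2.5 cylinder at (12.5, 4.5) gives a regular 32-gon of circumradius 2.5 (constant along its height); After the difference (first − rest): starting from the r=3.5 cylinder, the r=2.5 cylinder at (12.5, 4.5) misses the remaining region (no effect) — 1 connected region; the cylinder at (13.5, -2) is not intersected at this z (z outside [10, 30.5]); After the difference (first − rest): none of the subtracted shapes is present at this height, so that combined region is unchanged — 1 connected region. Overall, the cross-section is a single solid region. The nearest boundary edge runs (-2.47, 2.47)→(-1.94, 2.91); distance from the point to it = 0.49 mm. The point is inside the cross-section, 0.49 mm from the nearest boundary — within the 1.2 mm shell band (2 × 0.6).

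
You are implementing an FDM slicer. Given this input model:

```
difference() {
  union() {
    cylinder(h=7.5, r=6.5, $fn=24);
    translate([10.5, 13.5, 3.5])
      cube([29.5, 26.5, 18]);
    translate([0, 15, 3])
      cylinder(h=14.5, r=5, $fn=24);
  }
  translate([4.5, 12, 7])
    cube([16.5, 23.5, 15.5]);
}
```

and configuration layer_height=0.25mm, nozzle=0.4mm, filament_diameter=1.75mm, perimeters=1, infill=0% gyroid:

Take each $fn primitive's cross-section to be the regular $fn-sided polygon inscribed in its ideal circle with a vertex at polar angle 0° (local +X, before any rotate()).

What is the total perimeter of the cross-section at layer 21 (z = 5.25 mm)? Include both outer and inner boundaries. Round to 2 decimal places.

184.05 mm

At z = 5.25 mm: the cylinder: section is a regular 24-gon, circumradius r=6.5 (perimeter = 2·24·6.500·sin(180°/24) = 40.72 mm); the 29.5×26.5 cube at (10.5, 13.5) contributes its full rectangle (perimeter 112.00 mm); the cylinder at (0, 15): section is a regular 24-gon, circumradius r=5 (perimeter = 2·24·5.000·sin(180°/24) = 31.33 mm); Combining (union): the 3 present regions are separate (no shared area or edge), so areas and boundary lengths simply add and each stays a separate island — boundary = 184.05 mm; the cube at (4.5, 12) is not intersected at this z (z outside [7, 22.5]); After the difference (first − rest): none of the subtracted shapes is present at this height, so that combined region is unchanged — boundary = 184.05 mm. Overall, the cross-section has 3 separate islands. Total boundary length (outer) = 184.05 mm.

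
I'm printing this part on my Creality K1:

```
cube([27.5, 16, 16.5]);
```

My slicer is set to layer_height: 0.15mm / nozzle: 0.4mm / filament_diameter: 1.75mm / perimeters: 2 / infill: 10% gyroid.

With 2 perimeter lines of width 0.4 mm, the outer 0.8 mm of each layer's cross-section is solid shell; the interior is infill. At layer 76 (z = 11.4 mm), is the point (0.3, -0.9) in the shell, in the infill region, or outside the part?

At z = 11.4 mm: the cube is present — its section is the full 27.5×16 rectangle. Overall, the cross-section is a single solid region. The nearest boundary edge runs (0.00, 0.00)→(27.50, 0.00); distance from the point to it = 0.90 mm. The point is not inside any of the regions above, so it lies outside the cross-section (0.90 mm from the nearest boundary).

outside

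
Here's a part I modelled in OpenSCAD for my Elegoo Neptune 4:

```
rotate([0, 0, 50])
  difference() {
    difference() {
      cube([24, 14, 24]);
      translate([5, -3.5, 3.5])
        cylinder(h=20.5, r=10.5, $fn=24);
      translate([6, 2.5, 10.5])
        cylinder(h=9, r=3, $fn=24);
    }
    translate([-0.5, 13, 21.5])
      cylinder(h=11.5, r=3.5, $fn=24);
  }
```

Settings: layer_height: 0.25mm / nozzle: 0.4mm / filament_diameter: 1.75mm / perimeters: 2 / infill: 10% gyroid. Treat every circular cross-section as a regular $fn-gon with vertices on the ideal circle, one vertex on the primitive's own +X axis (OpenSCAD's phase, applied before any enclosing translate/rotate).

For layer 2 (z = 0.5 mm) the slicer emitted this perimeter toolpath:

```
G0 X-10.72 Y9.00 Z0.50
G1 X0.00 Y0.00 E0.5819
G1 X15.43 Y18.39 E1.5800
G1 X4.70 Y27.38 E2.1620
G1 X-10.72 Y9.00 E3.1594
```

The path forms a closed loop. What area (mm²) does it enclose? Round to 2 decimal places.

Apply the shoelace formula to the sequence of (X, Y) vertices; enclosed area = 335.93 mm².

335.93 mm²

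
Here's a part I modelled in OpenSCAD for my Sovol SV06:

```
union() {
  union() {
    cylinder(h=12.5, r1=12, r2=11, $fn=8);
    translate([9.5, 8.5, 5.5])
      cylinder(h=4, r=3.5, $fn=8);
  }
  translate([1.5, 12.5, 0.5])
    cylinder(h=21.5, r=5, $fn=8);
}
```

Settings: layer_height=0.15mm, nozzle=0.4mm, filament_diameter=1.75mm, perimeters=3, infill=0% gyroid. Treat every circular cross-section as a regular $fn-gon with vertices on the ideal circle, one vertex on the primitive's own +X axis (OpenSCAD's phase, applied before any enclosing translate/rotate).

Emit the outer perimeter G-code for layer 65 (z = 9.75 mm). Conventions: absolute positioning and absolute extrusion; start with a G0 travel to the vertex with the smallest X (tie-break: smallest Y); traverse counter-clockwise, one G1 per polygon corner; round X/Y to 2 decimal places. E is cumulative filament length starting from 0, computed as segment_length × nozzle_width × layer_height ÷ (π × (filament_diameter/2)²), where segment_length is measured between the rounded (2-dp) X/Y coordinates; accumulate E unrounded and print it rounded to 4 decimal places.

G0 X-11.22 Y0.00 Z9.75
G1 X-7.93 Y-7.93 E0.2142
G1 X0.00 Y-11.22 E0.4283
G1 X7.93 Y-7.93 E0.6425
G1 X11.22 Y0.00 E0.8567
G1 X7.93 Y7.93 E1.0708
G1 X5.10 Y9.11 E1.1473
G1 X6.50 Y12.50 E1.2388
G1 X5.04 Y16.04 E1.3343
G1 X1.50 Y17.50 E1.4298
G1 X-2.04 Y16.04 E1.5254
G1 X-3.50 Y12.50 E1.6209
G1 X-2.53 Y10.17 E1.6838
G1 X-7.93 Y7.93 E1.8297
G1 X-11.22 Y0.00 E2.0438

At z = 9.75 mm: the cone: at t=0.780 of its height the radius interpolates to r₁+(r₂−r₁)t = 11.220, giving a regular 8-gon of that circumradius; the cylinder at (9.5, 8.5) is not intersected at this z (z outside [5.5, 9.5]); Merging all regions: only the cone is present, so the union is just that shape — 1 connected region; the cylinder at (1.5, 12.5): section is a regular 8-gon, circumradius r=5; Combining (union): the regions partially overlap (shared area 15.37 mm²), so overlapping operands fuse into one piece — 1 connected region. The outline is a single polygon with 14 vertices. Extrusion per mm of travel: 0.4 × 0.15 / (π × 0.875²) = 0.024945. Accumulating E over each segment gives final E = 2.0438.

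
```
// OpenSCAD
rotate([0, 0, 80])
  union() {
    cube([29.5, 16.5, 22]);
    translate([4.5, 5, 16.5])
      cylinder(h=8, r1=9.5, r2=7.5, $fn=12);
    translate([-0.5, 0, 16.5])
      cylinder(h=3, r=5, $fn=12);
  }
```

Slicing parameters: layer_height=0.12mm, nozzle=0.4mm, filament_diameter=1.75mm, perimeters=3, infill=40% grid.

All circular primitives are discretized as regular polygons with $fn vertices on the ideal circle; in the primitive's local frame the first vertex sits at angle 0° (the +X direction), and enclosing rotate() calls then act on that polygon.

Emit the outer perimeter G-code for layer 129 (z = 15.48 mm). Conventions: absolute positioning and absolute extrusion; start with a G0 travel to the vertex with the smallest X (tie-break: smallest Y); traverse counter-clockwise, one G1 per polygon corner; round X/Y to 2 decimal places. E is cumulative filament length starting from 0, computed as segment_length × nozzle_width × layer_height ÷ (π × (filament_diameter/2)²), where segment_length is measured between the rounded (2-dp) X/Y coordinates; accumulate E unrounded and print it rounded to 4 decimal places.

At z = 15.48 mm: the cube (footprint 29.5×16.5) is included at this height; the cone at (4.5, 5) is absent (z outside [16.5, 24.5]); the cylinder at (-0.5, 0) is absent (z outside [16.5, 19.5]); Merging all regions: only the 29.5×16.5 cube is present, so the union is just that shape — 1 connected region; (rotated 80° about Z; rotation is an isometry so areas/perimeters/island counts are preserved). The outline is a single polygon with 4 vertices. Extrusion per mm of travel: 0.4 × 0.12 / (π × 0.875²) = 0.019956. Accumulating E over each segment gives final E = 1.8359.

G0 X-16.25 Y2.87 Z15.48
G1 X0.00 Y0.00 E0.3293
G1 X5.12 Y29.05 E0.9180
G1 X-11.13 Y31.92 E1.2473
G1 X-16.25 Y2.87 E1.8359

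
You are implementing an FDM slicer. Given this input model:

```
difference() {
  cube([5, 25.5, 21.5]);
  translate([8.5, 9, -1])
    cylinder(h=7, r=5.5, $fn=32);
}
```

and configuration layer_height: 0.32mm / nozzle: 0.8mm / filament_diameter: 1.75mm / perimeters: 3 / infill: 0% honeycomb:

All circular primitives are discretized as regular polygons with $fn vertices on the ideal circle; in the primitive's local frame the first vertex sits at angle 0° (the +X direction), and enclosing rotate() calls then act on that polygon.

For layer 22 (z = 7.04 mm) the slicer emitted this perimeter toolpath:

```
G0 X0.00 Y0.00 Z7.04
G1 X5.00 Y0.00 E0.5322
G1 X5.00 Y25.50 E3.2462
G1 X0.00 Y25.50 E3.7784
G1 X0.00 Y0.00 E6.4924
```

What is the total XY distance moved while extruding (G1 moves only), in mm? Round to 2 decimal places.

61.00 mm

Sum the Euclidean lengths of each G1 segment: total = 61.00 mm.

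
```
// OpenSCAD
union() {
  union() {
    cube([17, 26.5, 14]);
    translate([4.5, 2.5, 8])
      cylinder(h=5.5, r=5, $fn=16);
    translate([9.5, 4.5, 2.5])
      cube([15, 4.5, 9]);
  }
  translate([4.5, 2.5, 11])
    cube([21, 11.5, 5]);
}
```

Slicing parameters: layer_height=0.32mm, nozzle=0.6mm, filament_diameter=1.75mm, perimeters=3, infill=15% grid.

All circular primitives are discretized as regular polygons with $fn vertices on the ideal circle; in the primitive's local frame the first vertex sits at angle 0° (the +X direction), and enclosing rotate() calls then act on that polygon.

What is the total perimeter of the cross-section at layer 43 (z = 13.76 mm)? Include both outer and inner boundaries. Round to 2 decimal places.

At z = 13.76 mm: the 17×26.5 cube contributes its full rectangle (perimeter 87.00 mm); the cylinder at (4.5, 2.5) is absent (z outside [8, 13.5]); the cube at (9.5, 4.5) is absent (z outside [2.5, 11.5]); Taking the union: only the 17×26.5 cube is present, so the union is just that shape — boundary = 87.00 mm; the cube at (4.5, 2.5) is present — its section is the full 21×11.5 rectangle (perimeter 65.00 mm); Merging all regions: the regions partially overlap (shared area 143.75 mm²), so the edge portions inside another operand are dropped and the merged outline is re-measured after clipping — boundary = 104.00 mm. Overall, the cross-section is a single solid region. Total boundary length (outer) = 104.00 mm.

104.00 mm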